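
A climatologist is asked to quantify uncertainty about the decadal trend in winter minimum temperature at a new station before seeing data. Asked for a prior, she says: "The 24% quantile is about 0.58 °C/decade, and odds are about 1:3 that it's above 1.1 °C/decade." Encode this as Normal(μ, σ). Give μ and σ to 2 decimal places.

μ = 0.85, σ = 0.38

The p-quantile of Normal(μ,σ) is μ + z_p·σ, with z_{0.24} = -0.7063 and z_{0.75} = 0.6745.
Eliminate σ: μ = (z₂·x₁ − z₁·x₂)/(z₂ − z₁) = (0.6745·0.58 − (-0.7063)·1.1)/1.381 = 0.85.
Then σ = (x₂ − x₁)/(z₂ − z₁) = (1.1 − 0.58)/1.381 = 0.38.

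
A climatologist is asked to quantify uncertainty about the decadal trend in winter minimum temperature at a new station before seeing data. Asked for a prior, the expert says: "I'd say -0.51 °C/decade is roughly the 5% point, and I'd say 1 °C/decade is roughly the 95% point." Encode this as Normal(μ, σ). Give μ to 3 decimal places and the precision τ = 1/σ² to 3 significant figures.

μ = 0.245, τ = 4.75

The p-quantile of Normal(μ,σ) is μ + z_p·σ, with z_{0.05} = -1.645 and z_{0.95} = 1.645.
Eliminate σ: μ = (z₂·x₁ − z₁·x₂)/(z₂ − z₁) = (1.645·-0.51 − (-1.645)·1)/3.29 = 0.245.
Then σ = (x₂ − x₁)/(z₂ − z₁) = (1 − -0.51)/3.29 = 0.459.
Precision τ = 1/σ² = 1/0.459² = 4.75.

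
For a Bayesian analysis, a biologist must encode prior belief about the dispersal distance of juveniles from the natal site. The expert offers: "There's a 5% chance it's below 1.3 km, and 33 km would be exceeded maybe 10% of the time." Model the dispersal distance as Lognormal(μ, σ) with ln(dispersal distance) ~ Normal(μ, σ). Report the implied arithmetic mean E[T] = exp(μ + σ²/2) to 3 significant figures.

If T ~ Lognormal(μ,σ) then ln T ~ Normal(μ,σ), so the p-quantile of ln T is μ + z_p·σ.
ln(1.3) = 0.2624 and ln(33) = 3.497; z_{0.05} = -1.645, z_{0.9} = 1.282.
σ = (3.497 − 0.2624)/(1.282 − (-1.645)) = 1.105.
μ = 0.2624 − (-1.645)·1.105 = 2.080.
E[T] = exp(μ + σ²/2) = exp(2.080 + 0.6107) = 14.7 km.

E[T] ≈ 14.7 km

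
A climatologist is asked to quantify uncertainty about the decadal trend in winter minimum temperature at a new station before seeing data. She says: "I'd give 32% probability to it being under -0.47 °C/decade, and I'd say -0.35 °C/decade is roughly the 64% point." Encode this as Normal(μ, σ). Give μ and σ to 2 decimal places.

The p-quantile of Normal(μ,σ) is μ + z_p·σ, with z_{0.32} = -0.4677 and z_{0.64} = 0.3585.
Eliminate σ: μ = (z₂·x₁ − z₁·x₂)/(z₂ − z₁) = (0.3585·-0.47 − (-0.4677)·-0.35)/0.8262 = -0.40.
Then σ = (x₂ − x₁)/(z₂ − z₁) = (-0.35 − -0.47)/0.8262 = 0.15.

μ = -0.40, σ = 0.15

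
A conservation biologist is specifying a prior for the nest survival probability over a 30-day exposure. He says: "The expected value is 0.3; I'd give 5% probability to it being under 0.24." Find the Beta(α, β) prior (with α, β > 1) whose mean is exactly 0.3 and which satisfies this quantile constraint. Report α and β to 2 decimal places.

With mean 0.3 fixed, write α = 0.3s, β = 0.7s where s = α+β.
Need P(θ < 0.24) = 0.05 under Beta(0.3s, 0.7s). Normal approximation: (q−m)/√(m(1−m)/s) ≈ z_{0.05} = -1.64, so s ≈ 0.3·0.7·(-1.64)²/(0.24−0.3)² = 157.8.
At s = 157.8: P(θ<0.24) ≈ 0.045. Adjusting to match 0.05 gives s ≈ 149.03.
So α = 0.3·149.03 ≈ 44.71, β = 0.7·149.03 ≈ 104.32.

α ≈ 44.71, β ≈ 104.32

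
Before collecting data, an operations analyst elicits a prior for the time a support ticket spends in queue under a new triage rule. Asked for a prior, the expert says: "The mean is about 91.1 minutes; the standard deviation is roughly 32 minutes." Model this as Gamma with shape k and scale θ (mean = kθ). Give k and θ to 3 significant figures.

k ≈ 8.1, θ ≈ 11.2

For Gamma(k, scale θ): mean = kθ, variance = kθ², so CV = 1/√k.
CV = SD/mean = 32/91.1 = 0.3513, hence k = 1/CV² = 8.1.
Then θ = mean/k = 91.1/8.1 = 11.2.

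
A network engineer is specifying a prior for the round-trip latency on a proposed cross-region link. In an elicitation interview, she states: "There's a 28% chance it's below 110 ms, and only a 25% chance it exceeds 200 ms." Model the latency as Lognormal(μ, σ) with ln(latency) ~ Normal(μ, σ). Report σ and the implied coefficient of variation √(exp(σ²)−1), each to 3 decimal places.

If T ~ Lognormal(μ,σ) then ln T ~ Normal(μ,σ), so the p-quantile of ln T is μ + z_p·σ.
ln(110) = 4.7 and ln(200) = 5.298; z_{0.28} = -0.5828, z_{0.75} = 0.6745.
σ = (5.298 − 4.7)/(0.6745 − (-0.5828)) = 0.475.
μ = 4.7 − (-0.5828)·0.475 = 4.978.
CV = √(exp(σ²)−1) = √(exp(0.2261)−1) = 0.504.

σ ≈ 0.475, CV ≈ 0.504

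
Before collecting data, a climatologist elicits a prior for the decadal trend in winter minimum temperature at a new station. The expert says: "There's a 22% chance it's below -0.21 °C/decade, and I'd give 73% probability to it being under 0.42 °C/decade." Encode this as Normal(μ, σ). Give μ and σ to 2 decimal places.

The p-quantile of Normal(μ,σ) is μ + z_p·σ, with z_{0.22} = -0.7722 and z_{0.73} = 0.6128.
Eliminate σ: μ = (z₂·x₁ − z₁·x₂)/(z₂ − z₁) = (0.6128·-0.21 − (-0.7722)·0.42)/1.385 = 0.14.
Then σ = (x₂ − x₁)/(z₂ − z₁) = (0.42 − -0.21)/1.385 = 0.45.

μ = 0.14, σ = 0.45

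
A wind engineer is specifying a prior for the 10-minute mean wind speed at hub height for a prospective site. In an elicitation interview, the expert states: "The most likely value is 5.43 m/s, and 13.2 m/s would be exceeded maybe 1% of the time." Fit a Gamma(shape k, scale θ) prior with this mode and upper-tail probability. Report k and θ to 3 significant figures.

Gamma(k,θ) with k>1 has mode (k−1)θ, so θ = 5.43/(k−1).
Need P(X < 13.2) = 0.99 with θ tied to k this way. Start at k = 2, θ = 5.43: P(X<13.2) ≈ 0.698.
Too low — raise k to concentrate. Iterating converges to k ≈ 6.98.
Then θ = 5.43/(6.98−1) ≈ 0.907.

k ≈ 6.98, θ ≈ 0.907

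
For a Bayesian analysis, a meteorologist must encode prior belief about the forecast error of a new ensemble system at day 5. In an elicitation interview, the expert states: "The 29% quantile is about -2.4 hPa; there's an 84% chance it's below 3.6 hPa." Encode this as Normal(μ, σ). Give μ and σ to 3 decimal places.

μ = -0.255, σ = 3.876

The p-quantile of Normal(μ,σ) is μ + z_p·σ, with z_{0.29} = -0.5534 and z_{0.84} = 0.9945.
Eliminate σ: μ = (z₂·x₁ − z₁·x₂)/(z₂ − z₁) = (0.9945·-2.4 − (-0.5534)·3.6)/1.548 = -0.255.
Then σ = (x₂ − x₁)/(z₂ − z₁) = (3.6 − -2.4)/1.548 = 3.876.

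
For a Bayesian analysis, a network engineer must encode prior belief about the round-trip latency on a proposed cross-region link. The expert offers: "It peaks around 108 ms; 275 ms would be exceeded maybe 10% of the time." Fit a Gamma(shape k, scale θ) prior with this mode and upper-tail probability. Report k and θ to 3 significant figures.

k ≈ 3.2, θ ≈ 49.2

Gamma(k,θ) with k>1 has mode (k−1)θ, so θ = 108/(k−1).
Need P(X < 275) = 0.9 with θ tied to k this way. Start at k = 2, θ = 108: P(X<275) ≈ 0.722.
Too low — raise k to concentrate. Iterating converges to k ≈ 3.2.
Then θ = 108/(3.2−1) ≈ 49.2.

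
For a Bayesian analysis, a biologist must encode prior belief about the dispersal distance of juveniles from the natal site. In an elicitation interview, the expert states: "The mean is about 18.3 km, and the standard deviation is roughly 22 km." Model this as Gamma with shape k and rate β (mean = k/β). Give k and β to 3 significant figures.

k ≈ 0.692, β ≈ 0.0378

For Gamma(k, rate β): mean = k/β, variance = k/β², so CV = 1/√k.
CV = SD/mean = 22/18.3 = 1.202, hence k = 1/CV² = 0.692.
Then β = k/mean = 0.692/18.3 = 0.0378.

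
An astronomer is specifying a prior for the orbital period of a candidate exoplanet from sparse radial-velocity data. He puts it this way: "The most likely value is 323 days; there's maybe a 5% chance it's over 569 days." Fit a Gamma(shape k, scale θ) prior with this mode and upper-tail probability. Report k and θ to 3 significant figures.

k ≈ 9.7, θ ≈ 37.1

Gamma(k,θ) with k>1 has mode (k−1)θ, so θ = 323/(k−1).
Need P(X < 569) = 0.95 with θ tied to k this way. Start at k = 2, θ = 323: P(X<569) ≈ 0.526.
Too low — raise k to concentrate. Iterating converges to k ≈ 9.7.
Then θ = 323/(9.7−1) ≈ 37.1.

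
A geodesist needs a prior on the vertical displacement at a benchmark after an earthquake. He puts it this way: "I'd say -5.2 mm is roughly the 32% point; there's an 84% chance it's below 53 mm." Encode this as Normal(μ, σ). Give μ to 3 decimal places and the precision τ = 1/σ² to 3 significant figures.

The p-quantile of Normal(μ,σ) is μ + z_p·σ, with z_{0.32} = -0.4677 and z_{0.84} = 0.9945.
Eliminate σ: μ = (z₂·x₁ − z₁·x₂)/(z₂ − z₁) = (0.9945·-5.2 − (-0.4677)·53)/1.462 = 13.416.
Then σ = (x₂ − x₁)/(z₂ − z₁) = (53 − -5.2)/1.462 = 39.804.
Precision τ = 1/σ² = 1/39.8² = 0.000631.

μ = 13.416, τ = 0.000631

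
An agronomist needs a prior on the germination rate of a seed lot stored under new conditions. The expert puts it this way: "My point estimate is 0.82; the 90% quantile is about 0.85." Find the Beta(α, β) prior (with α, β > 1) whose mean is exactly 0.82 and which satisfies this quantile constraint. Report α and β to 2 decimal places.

With mean 0.82 fixed, write α = 0.82s, β = 0.18s where s = α+β.
Need P(θ < 0.85) = 0.9 under Beta(0.82s, 0.18s). Normal approximation: (q−m)/√(m(1−m)/s) ≈ z_{0.9} = 1.28, so s ≈ 0.82·0.18·(1.28)²/(0.85−0.82)² = 269.3.
At s = 269.3: P(θ<0.85) ≈ 0.905. Adjusting to match 0.9 gives s ≈ 258.89.
So α = 0.82·258.89 ≈ 212.29, β = 0.18·258.89 ≈ 46.60.

α ≈ 212.29, β ≈ 46.60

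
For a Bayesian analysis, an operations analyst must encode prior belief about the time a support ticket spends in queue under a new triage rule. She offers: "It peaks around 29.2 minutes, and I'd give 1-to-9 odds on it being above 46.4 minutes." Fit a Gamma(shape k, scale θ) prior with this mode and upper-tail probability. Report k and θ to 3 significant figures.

k ≈ 9.75, θ ≈ 3.34

Gamma(k,θ) with k>1 has mode (k−1)θ, so θ = 29.2/(k−1).
Need P(X < 46.4) = 0.9 with θ tied to k this way. Start at k = 2, θ = 29.2: P(X<46.4) ≈ 0.472.
Too low — raise k to concentrate. Iterating converges to k ≈ 9.75.
Then θ = 29.2/(9.75−1) ≈ 3.34.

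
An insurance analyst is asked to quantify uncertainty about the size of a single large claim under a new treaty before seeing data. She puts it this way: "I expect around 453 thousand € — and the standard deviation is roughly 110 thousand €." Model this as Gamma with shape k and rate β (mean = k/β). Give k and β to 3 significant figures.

k ≈ 17, β ≈ 0.0374

For Gamma(k, rate β): mean = k/β, variance = k/β², so CV = 1/√k.
CV = SD/mean = 110/453 = 0.2428, hence k = 1/CV² = 17.
Then β = k/mean = 17/453 = 0.0374.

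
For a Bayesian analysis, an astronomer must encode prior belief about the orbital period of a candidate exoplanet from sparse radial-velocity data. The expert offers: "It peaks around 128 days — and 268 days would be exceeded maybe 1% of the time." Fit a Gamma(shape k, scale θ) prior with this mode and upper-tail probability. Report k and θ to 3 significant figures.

Gamma(k,θ) with k>1 has mode (k−1)θ, so θ = 128/(k−1).
Need P(X < 268) = 0.99 with θ tied to k this way. Start at k = 2, θ = 128: P(X<268) ≈ 0.619.
Too low — raise k to concentrate. Iterating converges to k ≈ 9.92.
Then θ = 128/(9.92−1) ≈ 14.4.

k ≈ 9.92, θ ≈ 14.4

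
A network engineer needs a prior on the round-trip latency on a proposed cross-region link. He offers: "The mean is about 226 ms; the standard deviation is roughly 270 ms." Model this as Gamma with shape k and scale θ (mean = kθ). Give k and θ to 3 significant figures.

k ≈ 0.701, θ ≈ 323

For Gamma(k, scale θ): mean = kθ, variance = kθ², so CV = 1/√k.
CV = SD/mean = 270/226 = 1.195, hence k = 1/CV² = 0.701.
Then θ = mean/k = 226/0.701 = 323.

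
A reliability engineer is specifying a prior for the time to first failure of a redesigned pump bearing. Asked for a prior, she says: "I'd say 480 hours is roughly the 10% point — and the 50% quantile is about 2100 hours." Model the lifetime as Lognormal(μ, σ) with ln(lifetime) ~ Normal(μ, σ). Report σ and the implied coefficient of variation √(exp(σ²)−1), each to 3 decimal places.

σ ≈ 1.152, CV ≈ 1.663

If T ~ Lognormal(μ,σ) then ln T ~ Normal(μ,σ), so the p-quantile of ln T is μ + z_p·σ.
ln(480) = 6.174 and ln(2100) = 7.65; z_{0.1} = -1.282, z_{0.5} = 0.
σ = (7.65 − 6.174)/(0 − (-1.282)) = 1.152.
μ = 6.174 − (-1.282)·1.152 = 7.650.
CV = √(exp(σ²)−1) = √(exp(1.3263)−1) = 1.663.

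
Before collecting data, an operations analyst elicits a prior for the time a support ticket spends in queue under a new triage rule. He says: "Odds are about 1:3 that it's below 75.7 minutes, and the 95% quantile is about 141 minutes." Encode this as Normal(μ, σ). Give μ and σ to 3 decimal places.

μ = 94.690, σ = 28.155

For Normal(μ,σ), the p-quantile is μ + z_p·σ. Here z_{0.25} = -0.6745, z_{0.95} = 1.645.
So 75.7 = μ − 0.6745σ and 141 = μ + 1.645σ.
Subtracting: σ = (141 − 75.7)/(1.645 − (-0.6745)) = 28.155.
Then μ = 75.7 − (-0.6745)·28.155 = 94.690.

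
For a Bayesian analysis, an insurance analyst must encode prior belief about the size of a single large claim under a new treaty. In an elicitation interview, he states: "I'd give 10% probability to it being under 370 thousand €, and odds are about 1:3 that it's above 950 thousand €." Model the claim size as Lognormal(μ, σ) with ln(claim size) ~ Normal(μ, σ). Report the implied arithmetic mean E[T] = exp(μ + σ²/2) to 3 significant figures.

If T ~ Lognormal(μ,σ) then ln T ~ Normal(μ,σ), so the p-quantile of ln T is μ + z_p·σ.
ln(370) = 5.914 and ln(950) = 6.856; z_{0.1} = -1.282, z_{0.75} = 0.6745.
σ = (6.856 − 5.914)/(0.6745 − (-1.282)) = 0.482.
μ = 5.914 − (-1.282)·0.482 = 6.531.
E[T] = exp(μ + σ²/2) = exp(6.531 + 0.1162) = 771 thousand €.

E[T] ≈ 771 thousand €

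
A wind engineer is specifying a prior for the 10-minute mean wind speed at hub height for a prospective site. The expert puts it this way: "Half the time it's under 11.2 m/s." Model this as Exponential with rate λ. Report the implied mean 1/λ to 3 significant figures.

mean ≈ 16.2 m/s

Exponential median = ln 2 / λ, so λ = ln 2 / 11.2 = 0.0619.
Mean = 1/λ = 16.2 m/s.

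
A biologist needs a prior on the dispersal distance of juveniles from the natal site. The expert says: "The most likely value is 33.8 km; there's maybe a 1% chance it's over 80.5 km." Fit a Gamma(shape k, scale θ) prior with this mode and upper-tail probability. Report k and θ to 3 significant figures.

Gamma(k,θ) with k>1 has mode (k−1)θ, so θ = 33.8/(k−1).
Need P(X < 80.5) = 0.99 with θ tied to k this way. Start at k = 2, θ = 33.8: P(X<80.5) ≈ 0.688.
Too low — raise k to concentrate. Iterating converges to k ≈ 7.3.
Then θ = 33.8/(7.3−1) ≈ 5.37.

k ≈ 7.3, θ ≈ 5.37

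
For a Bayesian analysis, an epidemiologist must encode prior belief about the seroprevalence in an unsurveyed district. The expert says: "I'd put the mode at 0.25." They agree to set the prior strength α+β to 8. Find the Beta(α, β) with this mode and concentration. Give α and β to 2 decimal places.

For α,β > 1 the Beta mode is (α−1)/(α+β−2). With α+β = 8, the mode is (α−1)/6.
Set (α−1)/6 = 0.25 → α = 1 + 0.25·6 = 2.50.
β = 8 − α = 5.50.

α = 2.50, β = 5.50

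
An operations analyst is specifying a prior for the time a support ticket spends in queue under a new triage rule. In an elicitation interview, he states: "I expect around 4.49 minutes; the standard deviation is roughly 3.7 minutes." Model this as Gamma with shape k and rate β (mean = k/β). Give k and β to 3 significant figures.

k ≈ 1.47, β ≈ 0.328

For Gamma(k, rate β): mean = k/β, variance = k/β², so CV = 1/√k.
CV = SD/mean = 3.7/4.49 = 0.8241, hence k = 1/CV² = 1.47.
Then β = k/mean = 1.47/4.49 = 0.328.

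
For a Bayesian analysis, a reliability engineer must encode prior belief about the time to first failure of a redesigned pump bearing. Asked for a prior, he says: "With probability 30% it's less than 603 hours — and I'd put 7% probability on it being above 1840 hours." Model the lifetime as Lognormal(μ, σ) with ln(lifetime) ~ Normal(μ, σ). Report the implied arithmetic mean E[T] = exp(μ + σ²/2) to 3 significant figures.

E[T] ≈ 944 hours

If T ~ Lognormal(μ,σ) then ln T ~ Normal(μ,σ), so the p-quantile of ln T is μ + z_p·σ.
ln(603) = 6.402 and ln(1840) = 7.518; z_{0.3} = -0.5244, z_{0.93} = 1.476.
σ = (7.518 − 6.402)/(1.476 − (-0.5244)) = 0.558.
μ = 6.402 − (-0.5244)·0.558 = 6.694.
E[T] = exp(μ + σ²/2) = exp(6.694 + 0.1555) = 944 hours.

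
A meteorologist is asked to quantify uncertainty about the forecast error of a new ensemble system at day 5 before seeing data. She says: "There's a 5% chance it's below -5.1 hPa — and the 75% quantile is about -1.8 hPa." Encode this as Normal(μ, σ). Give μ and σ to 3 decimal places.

For Normal(μ,σ), the p-quantile is μ + z_p·σ. Here z_{0.05} = -1.645, z_{0.75} = 0.6745.
So -5.1 = μ − 1.645σ and -1.8 = μ + 0.6745σ.
Subtracting: σ = (-1.8 − -5.1)/(0.6745 − (-1.645)) = 1.423.
Then μ = -5.1 − (-1.645)·1.423 = -2.760.

μ = -2.760, σ = 1.423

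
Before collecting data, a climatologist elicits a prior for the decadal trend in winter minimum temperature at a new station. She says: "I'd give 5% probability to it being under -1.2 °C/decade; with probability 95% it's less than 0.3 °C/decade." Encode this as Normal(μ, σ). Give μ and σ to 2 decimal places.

μ = -0.45, σ = 0.46

The p-quantile of Normal(μ,σ) is μ + z_p·σ, with z_{0.05} = -1.645 and z_{0.95} = 1.645.
Eliminate σ: μ = (z₂·x₁ − z₁·x₂)/(z₂ − z₁) = (1.645·-1.2 − (-1.645)·0.3)/3.29 = -0.45.
Then σ = (x₂ − x₁)/(z₂ − z₁) = (0.3 − -1.2)/3.29 = 0.46.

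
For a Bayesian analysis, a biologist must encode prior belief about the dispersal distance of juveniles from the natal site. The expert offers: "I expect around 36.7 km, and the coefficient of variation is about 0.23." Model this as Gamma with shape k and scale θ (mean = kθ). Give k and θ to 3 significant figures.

For Gamma(k, scale θ): mean = kθ, variance = kθ², so CV = 1/√k.
CV = 0.23, hence k = 1/CV² = 18.9.
Then θ = mean/k = 36.7/18.9 = 1.94.

k ≈ 18.9, θ ≈ 1.94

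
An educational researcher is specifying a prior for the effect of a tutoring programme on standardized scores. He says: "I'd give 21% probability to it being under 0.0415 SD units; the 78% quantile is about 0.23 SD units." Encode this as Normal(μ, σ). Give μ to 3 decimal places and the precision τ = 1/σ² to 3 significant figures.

For Normal(μ,σ), the p-quantile is μ + z_p·σ. Here z_{0.21} = -0.8064, z_{0.78} = 0.7722.
So 0.0415 = μ − 0.8064σ and 0.23 = μ + 0.7722σ.
Subtracting: σ = (0.23 − 0.0415)/(0.7722 − (-0.8064)) = 0.119.
Then μ = 0.0415 − (-0.8064)·0.119 = 0.138.
Precision τ = 1/σ² = 1/0.1194² = 70.1.

μ = 0.138, τ = 70.1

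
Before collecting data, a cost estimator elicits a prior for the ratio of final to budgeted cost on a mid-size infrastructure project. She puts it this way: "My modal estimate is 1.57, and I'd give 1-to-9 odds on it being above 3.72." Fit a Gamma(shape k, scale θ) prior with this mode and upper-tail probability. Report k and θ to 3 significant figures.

k ≈ 3.58, θ ≈ 0.608

Gamma(k,θ) with k>1 has mode (k−1)θ, so θ = 1.57/(k−1).
Need P(X < 3.72) = 0.9 with θ tied to k this way. Start at k = 2, θ = 1.57: P(X<3.72) ≈ 0.685.
Too low — raise k to concentrate. Iterating converges to k ≈ 3.58.
Then θ = 1.57/(3.58−1) ≈ 0.608.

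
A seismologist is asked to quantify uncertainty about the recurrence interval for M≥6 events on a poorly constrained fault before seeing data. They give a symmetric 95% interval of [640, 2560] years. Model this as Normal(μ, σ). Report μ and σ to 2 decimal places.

μ = 1600.00, σ = 489.80

A symmetric 95% interval runs μ ± z·σ with z = 1.96.
Half-width = 960, so σ = 960/1.96 = 489.80.
μ is the interval midpoint, 1600.00.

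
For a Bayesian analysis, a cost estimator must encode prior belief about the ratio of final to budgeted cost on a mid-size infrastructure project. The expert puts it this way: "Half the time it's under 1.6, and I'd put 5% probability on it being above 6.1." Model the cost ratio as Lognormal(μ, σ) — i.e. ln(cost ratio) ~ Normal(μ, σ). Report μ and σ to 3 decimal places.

μ ≈ 0.470, σ ≈ 0.814

If T ~ Lognormal(μ,σ) then ln T ~ Normal(μ,σ), so the p-quantile of ln T is μ + z_p·σ.
ln(1.6) = 0.47 and ln(6.1) = 1.808; z_{0.5} = 0, z_{0.95} = 1.645.
σ = (1.808 − 0.47)/(1.645 − (0)) = 0.814.
μ = 0.47 − (0)·0.814 = 0.470.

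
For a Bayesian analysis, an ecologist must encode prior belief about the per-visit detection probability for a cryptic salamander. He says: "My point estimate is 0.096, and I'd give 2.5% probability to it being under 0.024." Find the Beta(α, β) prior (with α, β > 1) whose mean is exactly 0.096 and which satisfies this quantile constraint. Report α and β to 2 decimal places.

α ≈ 3.44, β ≈ 32.37

With mean 0.096 fixed, write α = 0.096s, β = 0.904s where s = α+β.
Need P(θ < 0.024) = 0.025 under Beta(0.096s, 0.904s). Normal approximation: (q−m)/√(m(1−m)/s) ≈ z_{0.025} = -1.96, so s ≈ 0.096·0.904·(-1.96)²/(0.024−0.096)² = 64.3.
At s = 64.3: P(θ<0.024) ≈ 0.003. Adjusting to match 0.025 gives s ≈ 35.81.
So α = 0.096·35.81 ≈ 3.44, β = 0.904·35.81 ≈ 32.37.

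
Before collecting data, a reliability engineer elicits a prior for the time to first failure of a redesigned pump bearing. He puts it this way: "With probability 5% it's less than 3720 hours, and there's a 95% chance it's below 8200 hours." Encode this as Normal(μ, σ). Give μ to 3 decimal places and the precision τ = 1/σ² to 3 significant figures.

μ = 5960.000, τ = 5.39e-07

For Normal(μ,σ), the p-quantile is μ + z_p·σ. Here z_{0.05} = -1.645, z_{0.95} = 1.645.
So 3720 = μ − 1.645σ and 8200 = μ + 1.645σ.
Subtracting: σ = (8200 − 3720)/(1.645 − (-1.645)) = 1361.823.
Then μ = 3720 − (-1.645)·1361.823 = 5960.000.
Precision τ = 1/σ² = 1/1362² = 5.39e-07.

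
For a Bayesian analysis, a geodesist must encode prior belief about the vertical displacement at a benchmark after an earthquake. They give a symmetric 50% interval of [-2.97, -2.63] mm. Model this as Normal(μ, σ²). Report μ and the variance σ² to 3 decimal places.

A symmetric 50% interval runs μ ± z·σ with z = 0.6745.
Half-width = 0.17, so σ = 0.17/0.6745 = 0.2520 and σ² = 0.064.
μ is the interval midpoint, -2.800.

μ = -2.800, σ² = 0.064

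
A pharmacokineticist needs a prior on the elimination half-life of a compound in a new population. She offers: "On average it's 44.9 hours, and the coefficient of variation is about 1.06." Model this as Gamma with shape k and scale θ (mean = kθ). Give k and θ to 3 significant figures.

k ≈ 0.89, θ ≈ 50.4

For Gamma(k, scale θ): mean = kθ, variance = kθ², so CV = 1/√k.
CV = 1.06, hence k = 1/CV² = 0.89.
Then θ = mean/k = 44.9/0.89 = 50.4.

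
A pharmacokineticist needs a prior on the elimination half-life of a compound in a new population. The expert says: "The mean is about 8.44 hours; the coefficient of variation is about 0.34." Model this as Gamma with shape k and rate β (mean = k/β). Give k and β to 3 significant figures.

k ≈ 8.65, β ≈ 1.02

For Gamma(k, rate β): mean = k/β, variance = k/β², so CV = 1/√k.
CV = 0.34, hence k = 1/CV² = 8.65.
Then β = k/mean = 8.65/8.44 = 1.02.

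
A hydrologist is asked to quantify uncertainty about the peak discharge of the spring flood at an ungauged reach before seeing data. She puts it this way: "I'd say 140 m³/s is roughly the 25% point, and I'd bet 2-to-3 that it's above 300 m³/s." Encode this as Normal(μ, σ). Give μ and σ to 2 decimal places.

For Normal(μ,σ), the p-quantile is μ + z_p·σ. Here z_{0.25} = -0.6745, z_{0.6} = 0.2533.
So 140 = μ − 0.6745σ and 300 = μ + 0.2533σ.
Subtracting: σ = (300 − 140)/(0.2533 − (-0.6745)) = 172.44.
Then μ = 140 − (-0.6745)·172.44 = 256.31.

μ = 256.31, σ = 172.44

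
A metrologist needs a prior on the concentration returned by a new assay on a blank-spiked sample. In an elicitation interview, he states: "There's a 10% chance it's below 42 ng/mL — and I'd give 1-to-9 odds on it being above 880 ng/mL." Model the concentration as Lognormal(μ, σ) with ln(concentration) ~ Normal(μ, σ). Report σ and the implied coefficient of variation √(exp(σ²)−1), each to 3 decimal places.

σ ≈ 1.187, CV ≈ 1.758

If T ~ Lognormal(μ,σ) then ln T ~ Normal(μ,σ), so the p-quantile of ln T is μ + z_p·σ.
ln(42) = 3.738 and ln(880) = 6.78; z_{0.1} = -1.282, z_{0.9} = 1.282.
σ = (6.78 − 3.738)/(1.282 − (-1.282)) = 1.187.
μ = 3.738 − (-1.282)·1.187 = 5.259.
CV = √(exp(σ²)−1) = √(exp(1.4088)−1) = 1.758.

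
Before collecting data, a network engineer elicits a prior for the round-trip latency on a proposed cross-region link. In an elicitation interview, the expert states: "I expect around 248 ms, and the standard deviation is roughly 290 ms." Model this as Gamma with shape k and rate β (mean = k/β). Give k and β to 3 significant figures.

k ≈ 0.731, β ≈ 0.00295

For Gamma(k, rate β): mean = k/β, variance = k/β², so CV = 1/√k.
CV = SD/mean = 290/248 = 1.169, hence k = 1/CV² = 0.731.
Then β = k/mean = 0.731/248 = 0.00295.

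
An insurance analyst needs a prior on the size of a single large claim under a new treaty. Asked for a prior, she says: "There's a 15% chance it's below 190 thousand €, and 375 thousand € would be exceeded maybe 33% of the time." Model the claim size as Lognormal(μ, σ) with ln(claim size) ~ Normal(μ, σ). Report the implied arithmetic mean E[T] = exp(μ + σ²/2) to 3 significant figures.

E[T] ≈ 340 thousand €

If T ~ Lognormal(μ,σ) then ln T ~ Normal(μ,σ), so the p-quantile of ln T is μ + z_p·σ.
ln(190) = 5.247 and ln(375) = 5.927; z_{0.15} = -1.036, z_{0.67} = 0.4399.
σ = (5.927 − 5.247)/(0.4399 − (-1.036)) = 0.461.
μ = 5.247 − (-1.036)·0.461 = 5.724.
E[T] = exp(μ + σ²/2) = exp(5.724 + 0.1060) = 340 thousand €.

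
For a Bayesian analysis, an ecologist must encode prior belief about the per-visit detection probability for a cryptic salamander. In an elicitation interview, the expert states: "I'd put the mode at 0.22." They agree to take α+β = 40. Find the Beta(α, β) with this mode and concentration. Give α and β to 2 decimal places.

α = 9.36, β = 30.64

For α,β > 1 the Beta mode is (α−1)/(α+β−2). With α+β = 40, the mode is (α−1)/38.
Set (α−1)/38 = 0.22 → α = 1 + 0.22·38 = 9.36.
β = 40 − α = 30.64.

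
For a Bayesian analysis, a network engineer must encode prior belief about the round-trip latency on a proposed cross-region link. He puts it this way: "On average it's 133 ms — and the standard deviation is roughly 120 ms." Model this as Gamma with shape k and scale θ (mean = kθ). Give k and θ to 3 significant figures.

k ≈ 1.23, θ ≈ 108

For Gamma(k, scale θ): mean = kθ, variance = kθ², so CV = 1/√k.
CV = SD/mean = 120/133 = 0.9023, hence k = 1/CV² = 1.23.
Then θ = mean/k = 133/1.23 = 108.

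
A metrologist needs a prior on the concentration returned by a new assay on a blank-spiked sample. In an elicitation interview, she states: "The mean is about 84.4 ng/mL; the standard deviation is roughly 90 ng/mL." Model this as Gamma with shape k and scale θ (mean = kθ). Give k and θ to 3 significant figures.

For Gamma(k, scale θ): mean = kθ, variance = kθ², so CV = 1/√k.
CV = SD/mean = 90/84.4 = 1.066, hence k = 1/CV² = 0.879.
Then θ = mean/k = 84.4/0.879 = 96.

k ≈ 0.879, θ ≈ 96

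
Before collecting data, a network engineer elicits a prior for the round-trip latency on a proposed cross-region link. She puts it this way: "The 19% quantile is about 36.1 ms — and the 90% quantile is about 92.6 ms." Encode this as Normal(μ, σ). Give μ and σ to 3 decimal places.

The p-quantile of Normal(μ,σ) is μ + z_p·σ, with z_{0.19} = -0.8779 and z_{0.9} = 1.282.
Eliminate σ: μ = (z₂·x₁ − z₁·x₂)/(z₂ − z₁) = (1.282·36.1 − (-0.8779)·92.6)/2.159 = 59.069.
Then σ = (x₂ − x₁)/(z₂ − z₁) = (92.6 − 36.1)/2.159 = 26.164.

μ = 59.069, σ = 26.164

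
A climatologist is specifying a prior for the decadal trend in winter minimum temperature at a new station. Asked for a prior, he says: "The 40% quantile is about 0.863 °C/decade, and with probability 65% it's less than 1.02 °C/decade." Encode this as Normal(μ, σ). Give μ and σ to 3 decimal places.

μ = 0.925, σ = 0.246

For Normal(μ,σ), the p-quantile is μ + z_p·σ. Here z_{0.4} = -0.2533, z_{0.65} = 0.3853.
So 0.863 = μ − 0.2533σ and 1.02 = μ + 0.3853σ.
Subtracting: σ = (1.02 − 0.863)/(0.3853 − (-0.2533)) = 0.246.
Then μ = 0.863 − (-0.2533)·0.246 = 0.925.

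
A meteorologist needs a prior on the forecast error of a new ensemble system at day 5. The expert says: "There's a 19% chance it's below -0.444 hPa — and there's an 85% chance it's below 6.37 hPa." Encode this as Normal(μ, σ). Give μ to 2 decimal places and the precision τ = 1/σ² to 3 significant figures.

μ = 2.68, τ = 0.0789

For Normal(μ,σ), the p-quantile is μ + z_p·σ. Here z_{0.19} = -0.8779, z_{0.85} = 1.036.
So -0.444 = μ − 0.8779σ and 6.37 = μ + 1.036σ.
Subtracting: σ = (6.37 − -0.444)/(1.036 − (-0.8779)) = 3.56.
Then μ = -0.444 − (-0.8779)·3.56 = 2.68.
Precision τ = 1/σ² = 1/3.559² = 0.0789.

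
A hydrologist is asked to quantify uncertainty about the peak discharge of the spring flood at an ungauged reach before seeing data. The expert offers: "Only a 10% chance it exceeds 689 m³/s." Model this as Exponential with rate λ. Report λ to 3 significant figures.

λ ≈ 0.00334

P(T > 689.0) = e^(−λ·689.0) = 0.1, so λ = −ln(0.1)/689.0 = 0.00334.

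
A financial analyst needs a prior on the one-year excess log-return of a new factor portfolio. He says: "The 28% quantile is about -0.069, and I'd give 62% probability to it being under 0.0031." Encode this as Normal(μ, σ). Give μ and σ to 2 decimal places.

For Normal(μ,σ), the p-quantile is μ + z_p·σ. Here z_{0.28} = -0.5828, z_{0.62} = 0.3055.
So -0.069 = μ − 0.5828σ and 0.0031 = μ + 0.3055σ.
Subtracting: σ = (0.0031 − -0.069)/(0.3055 − (-0.5828)) = 0.08.
Then μ = -0.069 − (-0.5828)·0.08 = -0.02.

μ = -0.02, σ = 0.08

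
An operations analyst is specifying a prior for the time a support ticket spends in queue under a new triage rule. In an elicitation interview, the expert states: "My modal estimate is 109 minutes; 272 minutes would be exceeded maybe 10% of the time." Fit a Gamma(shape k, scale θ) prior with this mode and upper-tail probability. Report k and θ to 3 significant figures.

Gamma(k,θ) with k>1 has mode (k−1)θ, so θ = 109/(k−1).
Need P(X < 272) = 0.9 with θ tied to k this way. Start at k = 2, θ = 109: P(X<272) ≈ 0.712.
Too low — raise k to concentrate. Iterating converges to k ≈ 3.3.
Then θ = 109/(3.3−1) ≈ 47.5.

k ≈ 3.3, θ ≈ 47.5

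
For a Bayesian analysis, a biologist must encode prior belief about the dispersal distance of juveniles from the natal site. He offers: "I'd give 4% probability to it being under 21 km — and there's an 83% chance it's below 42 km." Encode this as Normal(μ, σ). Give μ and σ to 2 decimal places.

μ = 34.59, σ = 7.76

The p-quantile of Normal(μ,σ) is μ + z_p·σ, with z_{0.04} = -1.751 and z_{0.83} = 0.9542.
Eliminate σ: μ = (z₂·x₁ − z₁·x₂)/(z₂ − z₁) = (0.9542·21 − (-1.751)·42)/2.705 = 34.59.
Then σ = (x₂ − x₁)/(z₂ − z₁) = (42 − 21)/2.705 = 7.76.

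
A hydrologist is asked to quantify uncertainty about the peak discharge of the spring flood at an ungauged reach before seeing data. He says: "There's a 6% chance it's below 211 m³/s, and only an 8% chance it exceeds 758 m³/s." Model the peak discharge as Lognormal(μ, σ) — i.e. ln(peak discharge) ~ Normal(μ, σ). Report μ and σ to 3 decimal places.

μ ≈ 6.024, σ ≈ 0.432

If T ~ Lognormal(μ,σ) then ln T ~ Normal(μ,σ), so the p-quantile of ln T is μ + z_p·σ.
ln(211) = 5.352 and ln(758) = 6.631; z_{0.06} = -1.555, z_{0.92} = 1.405.
σ = (6.631 − 5.352)/(1.405 − (-1.555)) = 0.432.
μ = 5.352 − (-1.555)·0.432 = 6.024.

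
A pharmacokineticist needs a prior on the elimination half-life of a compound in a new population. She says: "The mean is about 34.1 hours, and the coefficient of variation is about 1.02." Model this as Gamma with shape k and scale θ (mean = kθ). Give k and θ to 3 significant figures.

For Gamma(k, scale θ): mean = kθ, variance = kθ², so CV = 1/√k.
CV = 1.02, hence k = 1/CV² = 0.961.
Then θ = mean/k = 34.1/0.961 = 35.5.

k ≈ 0.961, θ ≈ 35.5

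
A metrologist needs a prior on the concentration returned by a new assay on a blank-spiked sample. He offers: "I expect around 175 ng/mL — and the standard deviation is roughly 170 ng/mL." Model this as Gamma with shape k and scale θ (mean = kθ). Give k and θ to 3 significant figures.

k ≈ 1.06, θ ≈ 165

For Gamma(k, scale θ): mean = kθ, variance = kθ², so CV = 1/√k.
CV = SD/mean = 170/175 = 0.9714, hence k = 1/CV² = 1.06.
Then θ = mean/k = 175/1.06 = 165.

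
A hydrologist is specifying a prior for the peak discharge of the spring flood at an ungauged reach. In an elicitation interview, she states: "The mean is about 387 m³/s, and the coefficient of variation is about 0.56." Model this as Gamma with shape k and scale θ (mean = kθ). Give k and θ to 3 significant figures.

For Gamma(k, scale θ): mean = kθ, variance = kθ², so CV = 1/√k.
CV = 0.56, hence k = 1/CV² = 3.19.
Then θ = mean/k = 387/3.19 = 121.

k ≈ 3.19, θ ≈ 121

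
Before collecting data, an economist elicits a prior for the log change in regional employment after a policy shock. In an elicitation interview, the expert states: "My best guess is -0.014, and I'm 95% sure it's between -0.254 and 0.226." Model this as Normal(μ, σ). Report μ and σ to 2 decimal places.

A symmetric 95% interval runs μ ± z·σ with z = 1.96.
Half-width = 0.24, so σ = 0.24/1.96 = 0.12.
μ is the stated best guess, -0.01.

μ = -0.01, σ = 0.12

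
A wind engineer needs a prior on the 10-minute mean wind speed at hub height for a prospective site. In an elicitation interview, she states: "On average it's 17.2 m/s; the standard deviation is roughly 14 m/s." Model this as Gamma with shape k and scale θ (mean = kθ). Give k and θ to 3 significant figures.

k ≈ 1.51, θ ≈ 11.4

For Gamma(k, scale θ): mean = kθ, variance = kθ², so CV = 1/√k.
CV = SD/mean = 14/17.2 = 0.814, hence k = 1/CV² = 1.51.
Then θ = mean/k = 17.2/1.51 = 11.4.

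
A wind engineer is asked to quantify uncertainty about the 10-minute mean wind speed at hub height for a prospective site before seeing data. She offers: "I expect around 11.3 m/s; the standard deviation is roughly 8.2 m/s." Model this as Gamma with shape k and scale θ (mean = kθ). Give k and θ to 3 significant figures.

k ≈ 1.9, θ ≈ 5.95

For Gamma(k, scale θ): mean = kθ, variance = kθ², so CV = 1/√k.
CV = SD/mean = 8.2/11.3 = 0.7257, hence k = 1/CV² = 1.9.
Then θ = mean/k = 11.3/1.9 = 5.95.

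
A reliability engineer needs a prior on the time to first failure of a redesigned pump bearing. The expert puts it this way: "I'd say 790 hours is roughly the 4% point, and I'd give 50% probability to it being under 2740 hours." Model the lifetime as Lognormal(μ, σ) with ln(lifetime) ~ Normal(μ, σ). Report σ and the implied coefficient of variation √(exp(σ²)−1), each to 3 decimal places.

If T ~ Lognormal(μ,σ) then ln T ~ Normal(μ,σ), so the p-quantile of ln T is μ + z_p·σ.
ln(790) = 6.672 and ln(2740) = 7.916; z_{0.04} = -1.751, z_{0.5} = 0.
σ = (7.916 − 6.672)/(0 − (-1.751)) = 0.710.
μ = 6.672 − (-1.751)·0.710 = 7.916.
CV = √(exp(σ²)−1) = √(exp(0.5047)−1) = 0.810.

σ ≈ 0.710, CV ≈ 0.810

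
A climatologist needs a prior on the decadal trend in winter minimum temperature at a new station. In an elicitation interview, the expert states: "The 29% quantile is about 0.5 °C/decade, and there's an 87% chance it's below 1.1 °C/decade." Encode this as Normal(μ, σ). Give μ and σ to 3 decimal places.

μ = 0.698, σ = 0.357

The p-quantile of Normal(μ,σ) is μ + z_p·σ, with z_{0.29} = -0.5534 and z_{0.87} = 1.126.
Eliminate σ: μ = (z₂·x₁ − z₁·x₂)/(z₂ − z₁) = (1.126·0.5 − (-0.5534)·1.1)/1.68 = 0.698.
Then σ = (x₂ − x₁)/(z₂ − z₁) = (1.1 − 0.5)/1.68 = 0.357.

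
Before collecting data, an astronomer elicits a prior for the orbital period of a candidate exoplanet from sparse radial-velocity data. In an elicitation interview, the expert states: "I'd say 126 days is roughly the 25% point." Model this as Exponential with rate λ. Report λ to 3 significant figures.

λ ≈ 0.00228

P(T < 126.0) = 1 − e^(−λ·126.0) = 0.25, so λ = −ln(1−0.25)/126.0 = −ln(0.75)/126.0 = 0.00228.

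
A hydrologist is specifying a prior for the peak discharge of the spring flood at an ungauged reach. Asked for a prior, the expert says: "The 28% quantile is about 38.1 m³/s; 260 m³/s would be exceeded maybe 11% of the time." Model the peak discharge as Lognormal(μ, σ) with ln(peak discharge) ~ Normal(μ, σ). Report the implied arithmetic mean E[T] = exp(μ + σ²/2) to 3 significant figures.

If T ~ Lognormal(μ,σ) then ln T ~ Normal(μ,σ), so the p-quantile of ln T is μ + z_p·σ.
ln(38.1) = 3.64 and ln(260) = 5.561; z_{0.28} = -0.5828, z_{0.89} = 1.227.
σ = (5.561 − 3.64)/(1.227 − (-0.5828)) = 1.061.
μ = 3.64 − (-0.5828)·1.061 = 4.259.
E[T] = exp(μ + σ²/2) = exp(4.259 + 0.5633) = 124 m³/s.

E[T] ≈ 124 m³/s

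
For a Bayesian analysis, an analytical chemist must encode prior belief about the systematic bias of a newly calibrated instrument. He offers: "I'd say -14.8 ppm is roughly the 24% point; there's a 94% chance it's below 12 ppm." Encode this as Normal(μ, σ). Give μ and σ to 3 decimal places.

For Normal(μ,σ), the p-quantile is μ + z_p·σ. Here z_{0.24} = -0.7063, z_{0.94} = 1.555.
So -14.8 = μ − 0.7063σ and 12 = μ + 1.555σ.
Subtracting: σ = (12 − -14.8)/(1.555 − (-0.7063)) = 11.853.
Then μ = -14.8 − (-0.7063)·11.853 = -6.428.

μ = -6.428, σ = 11.853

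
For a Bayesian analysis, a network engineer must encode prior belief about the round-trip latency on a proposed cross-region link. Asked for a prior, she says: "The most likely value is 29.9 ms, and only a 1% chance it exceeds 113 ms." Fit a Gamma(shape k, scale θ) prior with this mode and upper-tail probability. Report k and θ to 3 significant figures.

Gamma(k,θ) with k>1 has mode (k−1)θ, so θ = 29.9/(k−1).
Need P(X < 113) = 0.99 with θ tied to k this way. Start at k = 2, θ = 29.9: P(X<113) ≈ 0.891.
Too low — raise k to concentrate. Iterating converges to k ≈ 3.4.
Then θ = 29.9/(3.4−1) ≈ 12.5.

k ≈ 3.4, θ ≈ 12.5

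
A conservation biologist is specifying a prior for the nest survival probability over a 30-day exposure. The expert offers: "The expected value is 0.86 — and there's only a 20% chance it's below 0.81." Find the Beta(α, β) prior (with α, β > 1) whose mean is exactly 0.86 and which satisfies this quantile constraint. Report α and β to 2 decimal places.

With mean 0.86 fixed, write α = 0.86s, β = 0.14s where s = α+β.
Need P(θ < 0.81) = 0.2 under Beta(0.86s, 0.14s). Normal approximation: (q−m)/√(m(1−m)/s) ≈ z_{0.2} = -0.842, so s ≈ 0.86·0.14·(-0.842)²/(0.81−0.86)² = 34.1.
At s = 34.1: P(θ<0.81) ≈ 0.188. Adjusting to match 0.2 gives s ≈ 29.83.
So α = 0.86·29.83 ≈ 25.66, β = 0.14·29.83 ≈ 4.18.

α ≈ 25.66, β ≈ 4.18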